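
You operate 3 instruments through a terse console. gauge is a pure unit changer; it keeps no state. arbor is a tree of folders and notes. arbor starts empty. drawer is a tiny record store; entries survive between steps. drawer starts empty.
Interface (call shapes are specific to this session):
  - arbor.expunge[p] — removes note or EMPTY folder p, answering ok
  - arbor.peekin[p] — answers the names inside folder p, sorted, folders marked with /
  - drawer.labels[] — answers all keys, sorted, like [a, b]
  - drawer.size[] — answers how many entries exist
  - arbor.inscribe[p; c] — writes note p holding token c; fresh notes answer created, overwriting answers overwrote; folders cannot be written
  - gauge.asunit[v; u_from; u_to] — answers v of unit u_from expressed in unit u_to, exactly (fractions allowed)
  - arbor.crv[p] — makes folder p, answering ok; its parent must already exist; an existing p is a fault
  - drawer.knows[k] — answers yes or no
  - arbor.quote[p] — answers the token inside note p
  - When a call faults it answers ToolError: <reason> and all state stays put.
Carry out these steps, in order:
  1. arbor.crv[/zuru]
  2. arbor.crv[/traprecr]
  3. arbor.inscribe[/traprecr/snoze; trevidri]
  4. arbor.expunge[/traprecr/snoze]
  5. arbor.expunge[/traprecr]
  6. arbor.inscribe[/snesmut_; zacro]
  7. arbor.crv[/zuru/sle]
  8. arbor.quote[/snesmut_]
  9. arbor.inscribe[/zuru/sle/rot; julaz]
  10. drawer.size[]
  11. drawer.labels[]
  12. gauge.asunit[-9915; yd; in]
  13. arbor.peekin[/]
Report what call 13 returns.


Answer: [snesmut_, zuru/]

Derivation:
I use arbor.crv(/zuru): ok.
I invoke arbor.crv(/traprecr), yielding ok.
Now I run arbor.inscribe(/traprecr/snoze, trevidri), and get created.
I invoke arbor.expunge(/traprecr/snoze), — result: ok.
I try arbor.expunge(/traprecr), yielding ok.
Invoking arbor.inscribe(/snesmut_, zacro), and see created.
Calling arbor.crv(/zuru/sle): ok.
I call arbor.quote(/snesmut_), → zacro.
Calling arbor.inscribe(/zuru/sle/rot, julaz), yielding created.
Then drawer.size, giving 0.
I try drawer.labels, → [].
I use gauge.asunit(-9915, yd, in), and observe -356940.
I use arbor.peekin(/), giving [snesmut_, zuru/].


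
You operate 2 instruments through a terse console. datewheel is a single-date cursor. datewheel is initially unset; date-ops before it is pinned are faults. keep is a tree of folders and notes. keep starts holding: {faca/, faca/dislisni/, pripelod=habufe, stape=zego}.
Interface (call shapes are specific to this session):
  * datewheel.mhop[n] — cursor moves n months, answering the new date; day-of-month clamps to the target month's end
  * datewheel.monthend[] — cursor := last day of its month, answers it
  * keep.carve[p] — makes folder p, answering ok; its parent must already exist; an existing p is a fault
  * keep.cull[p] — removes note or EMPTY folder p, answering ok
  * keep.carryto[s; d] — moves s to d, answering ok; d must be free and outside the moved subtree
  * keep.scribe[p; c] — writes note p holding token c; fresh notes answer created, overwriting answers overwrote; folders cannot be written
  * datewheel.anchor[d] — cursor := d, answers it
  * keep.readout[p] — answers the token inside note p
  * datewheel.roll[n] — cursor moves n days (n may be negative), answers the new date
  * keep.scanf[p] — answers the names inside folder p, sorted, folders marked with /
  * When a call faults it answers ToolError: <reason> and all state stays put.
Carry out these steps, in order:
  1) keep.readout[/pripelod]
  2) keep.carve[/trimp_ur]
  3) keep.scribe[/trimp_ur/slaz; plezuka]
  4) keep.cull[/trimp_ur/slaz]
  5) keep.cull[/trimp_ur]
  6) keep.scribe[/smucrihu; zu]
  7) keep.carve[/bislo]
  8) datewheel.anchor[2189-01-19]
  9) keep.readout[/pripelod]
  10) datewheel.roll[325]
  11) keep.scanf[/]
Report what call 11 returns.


→ readout(p→/pripelod)
← habufe
→ carve(p→/trimp_ur)
← ok
→ scribe(p→/trimp_ur/slaz, c→plezuka)
← created
→ cull(p→/trimp_ur/slaz)
← ok
→ cull(p→/trimp_ur)
← ok
→ scribe(p→/smucrihu, c→zu)
← created
→ carve(p→/bislo)
← ok
→ anchor(d→2189-01-19)
← 2189-01-19
→ readout(p→/pripelod)
← habufe
→ roll(n→325)
← 2189-12-10
→ scanf(p→/)
← [bislo/, faca/, pripelod, smucrihu, stape]

Answer: [bislo/, faca/, pripelod, smucrihu, stape]


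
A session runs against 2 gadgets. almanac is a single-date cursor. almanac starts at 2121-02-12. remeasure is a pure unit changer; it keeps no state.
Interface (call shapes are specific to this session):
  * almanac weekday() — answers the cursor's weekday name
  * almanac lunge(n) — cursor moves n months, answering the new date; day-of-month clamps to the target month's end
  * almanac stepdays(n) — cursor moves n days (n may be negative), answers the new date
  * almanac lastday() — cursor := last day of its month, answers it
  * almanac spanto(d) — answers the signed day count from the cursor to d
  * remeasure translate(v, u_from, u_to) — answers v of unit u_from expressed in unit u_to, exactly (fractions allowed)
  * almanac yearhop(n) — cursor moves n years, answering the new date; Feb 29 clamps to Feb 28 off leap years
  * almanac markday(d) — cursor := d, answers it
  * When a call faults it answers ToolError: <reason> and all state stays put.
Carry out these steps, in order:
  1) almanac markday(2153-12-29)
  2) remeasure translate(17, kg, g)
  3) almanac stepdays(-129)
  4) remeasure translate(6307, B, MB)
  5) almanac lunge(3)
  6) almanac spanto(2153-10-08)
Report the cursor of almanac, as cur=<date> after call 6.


Answer: cur=2153-11-22

Derivation:
→ almanac markday(d=2153-12-29)
← 2153-12-29
→ remeasure translate(v=17, u_from=kg, u_to=g)
← 17000
→ almanac stepdays(n=-129)
← 2153-08-22
→ remeasure translate(v=6307, u_from=B, u_to=MB)
← 6307/1000000
→ almanac lunge(n=3)
← 2153-11-22
→ almanac spanto(d=2153-10-08)
← -45


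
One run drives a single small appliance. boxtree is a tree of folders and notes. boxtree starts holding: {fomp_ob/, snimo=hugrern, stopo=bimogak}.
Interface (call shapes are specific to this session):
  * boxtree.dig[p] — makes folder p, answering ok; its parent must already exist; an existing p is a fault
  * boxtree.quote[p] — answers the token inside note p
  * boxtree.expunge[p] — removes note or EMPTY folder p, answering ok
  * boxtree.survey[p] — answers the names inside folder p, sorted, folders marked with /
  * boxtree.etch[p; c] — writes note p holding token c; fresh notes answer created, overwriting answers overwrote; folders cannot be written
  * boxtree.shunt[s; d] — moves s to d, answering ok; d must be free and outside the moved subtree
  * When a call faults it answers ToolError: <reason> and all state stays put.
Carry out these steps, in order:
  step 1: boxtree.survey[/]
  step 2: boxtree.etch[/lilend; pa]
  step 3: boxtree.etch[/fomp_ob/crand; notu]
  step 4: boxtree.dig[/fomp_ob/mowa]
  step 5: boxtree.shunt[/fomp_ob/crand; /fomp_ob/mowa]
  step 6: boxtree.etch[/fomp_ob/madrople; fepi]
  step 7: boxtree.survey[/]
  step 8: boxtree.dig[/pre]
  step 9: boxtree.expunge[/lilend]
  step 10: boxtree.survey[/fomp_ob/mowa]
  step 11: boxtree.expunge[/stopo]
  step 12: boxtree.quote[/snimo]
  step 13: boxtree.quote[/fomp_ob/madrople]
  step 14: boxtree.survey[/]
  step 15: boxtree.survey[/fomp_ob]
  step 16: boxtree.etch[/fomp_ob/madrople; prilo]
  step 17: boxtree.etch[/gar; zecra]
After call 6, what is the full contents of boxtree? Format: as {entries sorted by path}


Answer: {fomp_ob/, fomp_ob/crand=notu, fomp_ob/madrople=fepi, fomp_ob/mowa/, lilend=pa, snimo=hugrern, stopo=bimogak}

Derivation:
[in] survey p→/
[out] [fomp_ob/, snimo, stopo]
[in] etch p→/lilend c→pa
[out] created
[in] etch p→/fomp_ob/crand c→notu
[out] created
[in] dig p→/fomp_ob/mowa
[out] ok
[in] shunt s→/fomp_ob/crand d→/fomp_ob/mowa
[out] ToolError: exists
[in] etch p→/fomp_ob/madrople c→fepi
[out] created
[in] survey p→/
[out] [fomp_ob/, lilend, snimo, stopo]
[in] dig p→/pre
[out] ok
[in] expunge p→/lilend
[out] ok
[in] survey p→/fomp_ob/mowa
[out] []
[in] expunge p→/stopo
[out] ok
[in] quote p→/snimo
[out] hugrern
[in] quote p→/fomp_ob/madrople
[out] fepi
[in] survey p→/
[out] [fomp_ob/, pre/, snimo]
[in] survey p→/fomp_ob
[out] [crand, madrople, mowa/]
[in] etch p→/fomp_ob/madrople c→prilo
[out] overwrote
[in] etch p→/gar c→zecra
[out] created


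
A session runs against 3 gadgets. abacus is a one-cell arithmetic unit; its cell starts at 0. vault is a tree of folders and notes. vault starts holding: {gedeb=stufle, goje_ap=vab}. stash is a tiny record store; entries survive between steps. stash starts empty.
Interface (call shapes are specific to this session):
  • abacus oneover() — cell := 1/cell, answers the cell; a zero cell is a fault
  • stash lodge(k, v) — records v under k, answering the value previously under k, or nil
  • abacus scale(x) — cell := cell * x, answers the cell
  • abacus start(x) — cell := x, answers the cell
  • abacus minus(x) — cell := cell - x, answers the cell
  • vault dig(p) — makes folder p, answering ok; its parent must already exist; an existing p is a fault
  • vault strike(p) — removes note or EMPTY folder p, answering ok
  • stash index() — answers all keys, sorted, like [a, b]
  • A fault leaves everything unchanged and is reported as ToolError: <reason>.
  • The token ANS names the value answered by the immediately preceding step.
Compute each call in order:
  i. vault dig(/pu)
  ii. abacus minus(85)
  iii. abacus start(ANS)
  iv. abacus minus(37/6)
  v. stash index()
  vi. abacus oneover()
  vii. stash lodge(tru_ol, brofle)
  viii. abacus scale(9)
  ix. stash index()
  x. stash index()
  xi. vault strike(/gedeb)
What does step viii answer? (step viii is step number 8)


>>> vault dig p=/pu
  ok
>>> abacus minus x=85
  -85
>>> abacus start x=ANS
  -85
>>> abacus minus x=37/6
  -547/6
>>> stash index
  []
>>> abacus oneover
  -6/547
>>> stash lodge k=tru_ol v=brofle
  nil
>>> abacus scale x=9
  -54/547
>>> stash index
  [tru_ol]
>>> stash index
  [tru_ol]
>>> vault strike p=/gedeb
  ok

Answer: -54/547


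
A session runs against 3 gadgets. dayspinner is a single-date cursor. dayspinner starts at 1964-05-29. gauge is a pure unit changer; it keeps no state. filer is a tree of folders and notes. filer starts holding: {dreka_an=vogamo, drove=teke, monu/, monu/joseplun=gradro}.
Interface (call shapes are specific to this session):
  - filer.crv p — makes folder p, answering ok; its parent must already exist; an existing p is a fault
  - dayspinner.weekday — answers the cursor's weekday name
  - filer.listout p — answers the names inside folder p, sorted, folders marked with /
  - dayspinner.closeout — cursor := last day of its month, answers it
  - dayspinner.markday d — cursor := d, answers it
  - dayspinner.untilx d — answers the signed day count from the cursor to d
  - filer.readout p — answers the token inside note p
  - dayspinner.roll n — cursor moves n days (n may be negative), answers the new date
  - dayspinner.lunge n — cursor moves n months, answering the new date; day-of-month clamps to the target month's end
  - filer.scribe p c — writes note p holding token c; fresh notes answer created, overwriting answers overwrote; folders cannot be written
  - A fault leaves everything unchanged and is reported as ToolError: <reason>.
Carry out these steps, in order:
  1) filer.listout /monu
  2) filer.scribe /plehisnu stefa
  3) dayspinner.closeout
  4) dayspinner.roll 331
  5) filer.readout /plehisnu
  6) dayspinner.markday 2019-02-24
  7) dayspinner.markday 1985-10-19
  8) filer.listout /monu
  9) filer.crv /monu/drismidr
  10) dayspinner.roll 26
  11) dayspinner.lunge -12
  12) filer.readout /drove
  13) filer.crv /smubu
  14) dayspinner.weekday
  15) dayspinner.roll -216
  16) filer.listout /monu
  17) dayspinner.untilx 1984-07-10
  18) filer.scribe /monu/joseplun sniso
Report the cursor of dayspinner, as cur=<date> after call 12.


Answer: cur=1984-11-14

Derivation:
! 1. listout(p='/monu') == [joseplun]
! 2. scribe(p='/plehisnu', c='stefa') == created
! 3. closeout() == 1964-05-31
! 4. roll(n='331') == 1965-04-27
! 5. readout(p='/plehisnu') == stefa
! 6. markday(d='2019-02-24') == 2019-02-24
! 7. markday(d='1985-10-19') == 1985-10-19
! 8. listout(p='/monu') == [joseplun]
! 9. crv(p='/monu/drismidr') == ok
! 10. roll(n='26') == 1985-11-14
! 11. lunge(n='-12') == 1984-11-14
! 12. readout(p='/drove') == teke
! 13. crv(p='/smubu') == ok
! 14. weekday() == Wednesday
! 15. roll(n='-216') == 1984-04-12
! 16. listout(p='/monu') == [drismidr/, joseplun]
! 17. untilx(d='1984-07-10') == 89
! 18. scribe(p='/monu/joseplun', c='sniso') == overwrote


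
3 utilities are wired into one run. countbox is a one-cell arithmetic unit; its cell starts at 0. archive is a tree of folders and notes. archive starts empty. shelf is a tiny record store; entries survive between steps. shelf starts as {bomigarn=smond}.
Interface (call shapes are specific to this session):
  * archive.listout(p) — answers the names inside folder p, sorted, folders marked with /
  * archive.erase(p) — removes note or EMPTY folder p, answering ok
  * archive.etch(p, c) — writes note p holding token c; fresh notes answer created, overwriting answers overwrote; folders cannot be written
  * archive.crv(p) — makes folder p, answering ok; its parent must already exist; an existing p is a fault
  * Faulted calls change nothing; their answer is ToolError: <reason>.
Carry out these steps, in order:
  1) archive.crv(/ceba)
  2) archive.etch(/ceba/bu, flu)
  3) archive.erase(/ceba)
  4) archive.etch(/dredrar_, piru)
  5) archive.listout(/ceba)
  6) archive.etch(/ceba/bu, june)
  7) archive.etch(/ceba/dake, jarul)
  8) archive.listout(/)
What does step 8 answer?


CALL crv[p='/ceba']
RET  ok
CALL etch[p='/ceba/bu'; c='flu']
RET  created
CALL erase[p='/ceba']
RET  ToolError: not empty
CALL etch[p='/dredrar_'; c='piru']
RET  created
CALL listout[p='/ceba']
RET  [bu]
CALL etch[p='/ceba/bu'; c='june']
RET  overwrote
CALL etch[p='/ceba/dake'; c='jarul']
RET  created
CALL listout[p='/']
RET  [ceba/, dredrar_]

Answer: [ceba/, dredrar_]


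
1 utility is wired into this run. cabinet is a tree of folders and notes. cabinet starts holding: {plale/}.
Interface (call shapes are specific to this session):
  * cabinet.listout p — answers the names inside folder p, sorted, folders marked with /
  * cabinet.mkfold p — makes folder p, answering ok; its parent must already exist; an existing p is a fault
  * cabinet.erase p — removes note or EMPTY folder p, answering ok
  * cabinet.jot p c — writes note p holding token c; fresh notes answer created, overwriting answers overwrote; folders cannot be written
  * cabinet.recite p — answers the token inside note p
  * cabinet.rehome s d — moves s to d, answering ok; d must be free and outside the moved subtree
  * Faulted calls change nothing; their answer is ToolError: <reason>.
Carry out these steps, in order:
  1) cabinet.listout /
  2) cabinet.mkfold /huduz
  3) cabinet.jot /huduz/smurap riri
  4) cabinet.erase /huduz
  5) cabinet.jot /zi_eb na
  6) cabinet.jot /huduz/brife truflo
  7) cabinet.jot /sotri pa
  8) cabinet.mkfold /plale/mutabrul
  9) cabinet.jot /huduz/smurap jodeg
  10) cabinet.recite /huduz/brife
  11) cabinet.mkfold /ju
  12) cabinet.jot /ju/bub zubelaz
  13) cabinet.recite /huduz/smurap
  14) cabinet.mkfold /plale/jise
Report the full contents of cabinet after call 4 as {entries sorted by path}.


Answer: {huduz/, huduz/smurap=riri, plale/}

Derivation:
# 1. listout(p=/) == [plale/]
# 2. mkfold(p=/huduz) == ok
# 3. jot(p=/huduz/smurap, c=riri) == created
# 4. erase(p=/huduz) == ToolError: not empty
# 5. jot(p=/zi_eb, c=na) == created
# 6. jot(p=/huduz/brife, c=truflo) == created
# 7. jot(p=/sotri, c=pa) == created
# 8. mkfold(p=/plale/mutabrul) == ok
# 9. jot(p=/huduz/smurap, c=jodeg) == overwrote
# 10. recite(p=/huduz/brife) == truflo
# 11. mkfold(p=/ju) == ok
# 12. jot(p=/ju/bub, c=zubelaz) == created
# 13. recite(p=/huduz/smurap) == jodeg
# 14. mkfold(p=/plale/jise) == ok


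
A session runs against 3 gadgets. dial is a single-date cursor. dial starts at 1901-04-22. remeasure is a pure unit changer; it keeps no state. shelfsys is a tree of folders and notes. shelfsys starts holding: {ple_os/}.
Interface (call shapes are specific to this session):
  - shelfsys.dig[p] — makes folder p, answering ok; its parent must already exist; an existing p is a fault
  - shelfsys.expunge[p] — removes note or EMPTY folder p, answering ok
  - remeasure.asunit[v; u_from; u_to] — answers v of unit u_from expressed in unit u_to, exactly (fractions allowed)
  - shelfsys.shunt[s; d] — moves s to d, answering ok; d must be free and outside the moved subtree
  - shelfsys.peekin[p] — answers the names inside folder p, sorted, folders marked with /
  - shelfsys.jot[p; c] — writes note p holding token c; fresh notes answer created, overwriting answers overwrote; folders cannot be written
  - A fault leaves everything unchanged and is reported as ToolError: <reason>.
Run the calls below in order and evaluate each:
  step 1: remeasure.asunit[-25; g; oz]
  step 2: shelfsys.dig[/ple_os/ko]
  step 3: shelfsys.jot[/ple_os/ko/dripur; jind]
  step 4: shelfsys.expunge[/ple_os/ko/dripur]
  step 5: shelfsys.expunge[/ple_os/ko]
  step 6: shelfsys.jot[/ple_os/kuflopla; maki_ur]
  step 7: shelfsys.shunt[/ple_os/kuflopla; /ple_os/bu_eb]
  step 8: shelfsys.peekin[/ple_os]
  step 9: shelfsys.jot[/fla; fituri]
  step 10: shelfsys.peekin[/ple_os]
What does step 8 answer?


> asunit -25 g oz
  -40000000/45359237
> dig /ple_os/ko
  ok
> jot /ple_os/ko/dripur jind
  created
> expunge /ple_os/ko/dripur
  ok
> expunge /ple_os/ko
  ok
> jot /ple_os/kuflopla maki_ur
  created
> shunt /ple_os/kuflopla /ple_os/bu_eb
  ok
> peekin /ple_os
  [bu_eb]
> jot /fla fituri
  created
> peekin /ple_os
  [bu_eb]

Answer: [bu_eb]


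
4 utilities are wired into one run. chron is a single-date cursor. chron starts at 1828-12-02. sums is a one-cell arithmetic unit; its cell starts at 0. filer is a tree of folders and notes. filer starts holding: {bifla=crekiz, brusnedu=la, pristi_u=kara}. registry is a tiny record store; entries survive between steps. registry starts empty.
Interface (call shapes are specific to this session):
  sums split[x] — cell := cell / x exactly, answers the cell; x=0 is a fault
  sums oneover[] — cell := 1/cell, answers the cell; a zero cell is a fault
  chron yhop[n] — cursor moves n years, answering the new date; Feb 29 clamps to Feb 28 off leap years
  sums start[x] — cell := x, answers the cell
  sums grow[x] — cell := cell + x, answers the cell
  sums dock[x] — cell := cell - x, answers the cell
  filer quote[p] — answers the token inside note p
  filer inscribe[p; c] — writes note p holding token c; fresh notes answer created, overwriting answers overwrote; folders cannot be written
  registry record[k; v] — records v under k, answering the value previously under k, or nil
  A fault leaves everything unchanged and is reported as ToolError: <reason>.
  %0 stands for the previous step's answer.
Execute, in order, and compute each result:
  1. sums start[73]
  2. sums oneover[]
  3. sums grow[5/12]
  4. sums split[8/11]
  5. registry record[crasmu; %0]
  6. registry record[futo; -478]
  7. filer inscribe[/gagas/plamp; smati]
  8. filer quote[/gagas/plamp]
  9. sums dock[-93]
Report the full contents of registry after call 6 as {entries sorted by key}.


Calling sums start(x: 73), and get 73.
Now I run sums oneover, and observe 1/73.
Using sums grow(x: 5/12), yielding 377/876.
I use sums split(x: 8/11), → 4147/7008.
I try registry record(k: crasmu, v: %0), and observe nil.
I try registry record(k: futo, v: -478): nil.
Then filer inscribe(p: /gagas/plamp, c: smati), and see ToolError: no parent.
I invoke filer quote(p: /gagas/plamp), and see ToolError: not found.
Next I call sums dock(x: -93), and see 655891/7008.

Answer: {crasmu=4147/7008, futo=-478}


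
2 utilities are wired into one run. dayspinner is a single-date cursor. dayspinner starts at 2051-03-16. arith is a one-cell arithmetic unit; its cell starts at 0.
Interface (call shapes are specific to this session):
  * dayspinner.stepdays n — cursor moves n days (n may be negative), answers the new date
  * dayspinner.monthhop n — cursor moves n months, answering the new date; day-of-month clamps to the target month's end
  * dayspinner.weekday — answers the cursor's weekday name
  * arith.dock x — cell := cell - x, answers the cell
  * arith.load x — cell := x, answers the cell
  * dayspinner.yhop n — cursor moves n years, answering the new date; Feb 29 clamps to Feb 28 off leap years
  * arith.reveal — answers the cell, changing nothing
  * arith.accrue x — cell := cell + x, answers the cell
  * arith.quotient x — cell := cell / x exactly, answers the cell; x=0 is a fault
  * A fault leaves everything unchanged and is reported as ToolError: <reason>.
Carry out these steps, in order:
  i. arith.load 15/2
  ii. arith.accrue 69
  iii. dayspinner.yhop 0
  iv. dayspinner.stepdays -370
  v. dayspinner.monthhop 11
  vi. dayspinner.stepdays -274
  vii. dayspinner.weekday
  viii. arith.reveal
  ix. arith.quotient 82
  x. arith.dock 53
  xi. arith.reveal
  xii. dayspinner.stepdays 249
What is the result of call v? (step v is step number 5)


Answer: 2051-02-11

Derivation:
! arith.load(x→15/2) => 15/2
! arith.accrue(x→69) => 153/2
! dayspinner.yhop(n→0) => 2051-03-16
! dayspinner.stepdays(n→-370) => 2050-03-11
! dayspinner.monthhop(n→11) => 2051-02-11
! dayspinner.stepdays(n→-274) => 2050-05-13
! dayspinner.weekday() => Friday
! arith.reveal() => 153/2
! arith.quotient(x→82) => 153/164
! arith.dock(x→53) => -8539/164
! arith.reveal() => -8539/164
! dayspinner.stepdays(n→249) => 2051-01-17


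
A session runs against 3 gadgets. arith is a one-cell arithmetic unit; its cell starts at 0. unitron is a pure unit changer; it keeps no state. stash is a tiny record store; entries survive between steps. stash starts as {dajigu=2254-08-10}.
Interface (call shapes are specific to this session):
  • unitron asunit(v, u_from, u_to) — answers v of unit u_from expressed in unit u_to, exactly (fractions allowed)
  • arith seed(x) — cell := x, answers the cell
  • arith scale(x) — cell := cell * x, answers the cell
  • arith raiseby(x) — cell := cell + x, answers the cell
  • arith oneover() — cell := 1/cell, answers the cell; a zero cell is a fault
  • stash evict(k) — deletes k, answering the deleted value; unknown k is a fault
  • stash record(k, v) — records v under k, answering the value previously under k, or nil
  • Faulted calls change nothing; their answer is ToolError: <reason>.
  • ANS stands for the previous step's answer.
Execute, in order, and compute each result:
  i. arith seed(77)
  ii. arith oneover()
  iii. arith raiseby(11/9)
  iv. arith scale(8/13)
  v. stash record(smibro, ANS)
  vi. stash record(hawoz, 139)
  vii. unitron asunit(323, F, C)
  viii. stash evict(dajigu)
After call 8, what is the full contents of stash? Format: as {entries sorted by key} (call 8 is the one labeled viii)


Answer: {hawoz=139, smibro=6848/9009}

Derivation:
==> arith seed(x: 77)
<== 77
==> arith oneover()
<== 1/77
==> arith raiseby(x: 11/9)
<== 856/693
==> arith scale(x: 8/13)
<== 6848/9009
==> stash record(k: smibro, v: ANS)
<== nil
==> stash record(k: hawoz, v: 139)
<== nil
==> unitron asunit(v: 323, u_from: F, u_to: C)
<== 485/3
==> stash evict(k: dajigu)
<== 2254-08-10


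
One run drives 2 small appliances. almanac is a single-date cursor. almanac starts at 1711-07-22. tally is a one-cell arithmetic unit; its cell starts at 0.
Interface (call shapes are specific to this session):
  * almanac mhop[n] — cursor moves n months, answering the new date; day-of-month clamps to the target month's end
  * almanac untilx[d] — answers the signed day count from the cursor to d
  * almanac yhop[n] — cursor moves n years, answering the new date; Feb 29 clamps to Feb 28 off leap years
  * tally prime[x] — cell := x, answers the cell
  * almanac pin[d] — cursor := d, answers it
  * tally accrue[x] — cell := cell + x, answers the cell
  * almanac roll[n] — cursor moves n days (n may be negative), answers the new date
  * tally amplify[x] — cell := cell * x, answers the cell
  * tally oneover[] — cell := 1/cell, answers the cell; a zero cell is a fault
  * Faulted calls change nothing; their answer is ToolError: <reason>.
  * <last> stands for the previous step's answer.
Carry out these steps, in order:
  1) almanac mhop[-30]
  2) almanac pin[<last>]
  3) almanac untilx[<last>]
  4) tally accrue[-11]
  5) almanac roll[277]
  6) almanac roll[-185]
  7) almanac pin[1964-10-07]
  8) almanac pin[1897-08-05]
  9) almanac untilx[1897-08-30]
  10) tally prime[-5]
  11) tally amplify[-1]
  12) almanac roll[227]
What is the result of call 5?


Answer: 1709-10-26

Derivation:
I call almanac mhop on -30, and see 1709-01-22.
I run almanac pin on <last>, which returns 1709-01-22.
I run almanac untilx on <last>, yielding 0.
I run tally accrue on -11, and see -11.
Invoking almanac roll on 277, and get 1709-10-26.
I use almanac roll on -185, and get 1709-04-24.
I run almanac pin on 1964-10-07, and observe 1964-10-07.
Then almanac pin on 1897-08-05, giving 1897-08-05.
I invoke almanac untilx on 1897-08-30, — result: 25.
Then tally prime on -5, — result: -5.
I use tally amplify on -1, → 5.
Using almanac roll on 227: 1898-03-20.


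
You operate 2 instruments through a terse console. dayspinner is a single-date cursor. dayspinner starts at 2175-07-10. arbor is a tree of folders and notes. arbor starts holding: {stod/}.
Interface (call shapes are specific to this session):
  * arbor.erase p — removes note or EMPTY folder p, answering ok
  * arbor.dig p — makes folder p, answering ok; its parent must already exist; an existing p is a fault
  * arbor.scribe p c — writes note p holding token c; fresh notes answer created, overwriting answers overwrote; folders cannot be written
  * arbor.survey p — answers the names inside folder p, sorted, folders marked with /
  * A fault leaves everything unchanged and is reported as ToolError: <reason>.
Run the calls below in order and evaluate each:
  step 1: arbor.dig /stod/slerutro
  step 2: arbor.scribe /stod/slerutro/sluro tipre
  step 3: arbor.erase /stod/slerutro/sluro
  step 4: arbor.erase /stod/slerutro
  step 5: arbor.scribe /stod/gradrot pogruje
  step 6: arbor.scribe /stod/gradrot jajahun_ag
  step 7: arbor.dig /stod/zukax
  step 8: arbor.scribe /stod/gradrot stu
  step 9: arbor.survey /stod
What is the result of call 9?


Answer: [gradrot, zukax/]

Derivation:
[in] arbor.dig p=/stod/slerutro
[out] ok
[in] arbor.scribe p=/stod/slerutro/sluro c=tipre
[out] created
[in] arbor.erase p=/stod/slerutro/sluro
[out] ok
[in] arbor.erase p=/stod/slerutro
[out] ok
[in] arbor.scribe p=/stod/gradrot c=pogruje
[out] created
[in] arbor.scribe p=/stod/gradrot c=jajahun_ag
[out] overwrote
[in] arbor.dig p=/stod/zukax
[out] ok
[in] arbor.scribe p=/stod/gradrot c=stu
[out] overwrote
[in] arbor.survey p=/stod
[out] [gradrot, zukax/]


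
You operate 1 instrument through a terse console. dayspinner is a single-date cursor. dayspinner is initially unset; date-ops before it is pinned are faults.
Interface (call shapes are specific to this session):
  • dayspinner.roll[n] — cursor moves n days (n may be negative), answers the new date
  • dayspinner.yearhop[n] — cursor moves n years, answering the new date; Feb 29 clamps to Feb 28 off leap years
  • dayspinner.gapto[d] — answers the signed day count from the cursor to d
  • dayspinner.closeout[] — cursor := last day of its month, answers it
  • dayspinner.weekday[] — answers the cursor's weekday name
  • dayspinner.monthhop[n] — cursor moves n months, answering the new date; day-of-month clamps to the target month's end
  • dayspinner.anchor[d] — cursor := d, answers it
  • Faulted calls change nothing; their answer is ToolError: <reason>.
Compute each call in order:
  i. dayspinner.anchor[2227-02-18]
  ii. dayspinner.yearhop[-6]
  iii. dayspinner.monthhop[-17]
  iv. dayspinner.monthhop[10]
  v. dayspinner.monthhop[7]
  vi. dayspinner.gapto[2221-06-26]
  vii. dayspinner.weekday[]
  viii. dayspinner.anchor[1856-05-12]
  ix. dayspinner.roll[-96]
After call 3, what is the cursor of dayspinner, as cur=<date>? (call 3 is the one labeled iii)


-- 1. dayspinner.anchor(2227-02-18) == 2227-02-18
-- 2. dayspinner.yearhop(-6) == 2221-02-18
-- 3. dayspinner.monthhop(-17) == 2219-09-18
-- 4. dayspinner.monthhop(10) == 2220-07-18
-- 5. dayspinner.monthhop(7) == 2221-02-18
-- 6. dayspinner.gapto(2221-06-26) == 128
-- 7. dayspinner.weekday() == Sunday
-- 8. dayspinner.anchor(1856-05-12) == 1856-05-12
-- 9. dayspinner.roll(-96) == 1856-02-06

Answer: cur=2219-09-18


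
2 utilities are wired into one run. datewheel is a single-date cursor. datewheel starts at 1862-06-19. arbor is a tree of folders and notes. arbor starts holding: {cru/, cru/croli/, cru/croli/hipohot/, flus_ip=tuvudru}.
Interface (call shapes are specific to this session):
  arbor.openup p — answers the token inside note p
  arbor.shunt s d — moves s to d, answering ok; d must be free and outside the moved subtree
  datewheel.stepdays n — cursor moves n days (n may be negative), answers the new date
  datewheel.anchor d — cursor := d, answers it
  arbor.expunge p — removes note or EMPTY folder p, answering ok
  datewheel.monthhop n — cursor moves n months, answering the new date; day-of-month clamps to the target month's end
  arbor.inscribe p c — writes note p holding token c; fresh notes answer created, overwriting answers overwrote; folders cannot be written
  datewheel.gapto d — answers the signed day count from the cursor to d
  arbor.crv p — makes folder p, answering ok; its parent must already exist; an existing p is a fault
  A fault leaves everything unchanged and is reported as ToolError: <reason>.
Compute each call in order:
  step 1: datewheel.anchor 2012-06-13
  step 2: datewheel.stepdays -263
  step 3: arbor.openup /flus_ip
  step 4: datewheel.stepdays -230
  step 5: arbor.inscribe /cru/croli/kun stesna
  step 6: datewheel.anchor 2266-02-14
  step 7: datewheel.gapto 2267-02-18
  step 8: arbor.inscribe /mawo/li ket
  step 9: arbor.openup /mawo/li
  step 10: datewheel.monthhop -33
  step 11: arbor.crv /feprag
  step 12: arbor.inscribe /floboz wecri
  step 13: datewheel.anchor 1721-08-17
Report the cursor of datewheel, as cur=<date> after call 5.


>> datewheel.anchor(d: 2012-06-13)
<< 2012-06-13
>> datewheel.stepdays(n: -263)
<< 2011-09-24
>> arbor.openup(p: /flus_ip)
<< tuvudru
>> datewheel.stepdays(n: -230)
<< 2011-02-06
>> arbor.inscribe(p: /cru/croli/kun, c: stesna)
<< created
>> datewheel.anchor(d: 2266-02-14)
<< 2266-02-14
>> datewheel.gapto(d: 2267-02-18)
<< 369
>> arbor.inscribe(p: /mawo/li, c: ket)
<< ToolError: no parent
>> arbor.openup(p: /mawo/li)
<< ToolError: not found
>> datewheel.monthhop(n: -33)
<< 2263-05-14
>> arbor.crv(p: /feprag)
<< ok
>> arbor.inscribe(p: /floboz, c: wecri)
<< created
>> datewheel.anchor(d: 1721-08-17)
<< 1721-08-17

Answer: cur=2011-02-06


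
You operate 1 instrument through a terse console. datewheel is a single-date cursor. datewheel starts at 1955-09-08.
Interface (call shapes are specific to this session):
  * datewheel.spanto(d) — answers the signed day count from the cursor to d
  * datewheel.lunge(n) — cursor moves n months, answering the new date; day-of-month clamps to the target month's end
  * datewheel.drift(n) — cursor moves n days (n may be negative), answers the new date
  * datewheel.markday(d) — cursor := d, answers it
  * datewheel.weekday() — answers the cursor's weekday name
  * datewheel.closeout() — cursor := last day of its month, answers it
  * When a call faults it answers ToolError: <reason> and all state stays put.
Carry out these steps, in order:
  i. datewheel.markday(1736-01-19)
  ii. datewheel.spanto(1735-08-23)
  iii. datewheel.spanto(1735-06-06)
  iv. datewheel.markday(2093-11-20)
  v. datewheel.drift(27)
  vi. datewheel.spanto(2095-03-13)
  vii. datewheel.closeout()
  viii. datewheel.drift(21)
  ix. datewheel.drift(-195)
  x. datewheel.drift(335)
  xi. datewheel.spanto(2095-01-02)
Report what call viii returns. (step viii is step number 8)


Answer: 2094-01-21

Derivation:
>> markday(1736-01-19)
<< 1736-01-19
>> spanto(1735-08-23)
<< -149
>> spanto(1735-06-06)
<< -227
>> markday(2093-11-20)
<< 2093-11-20
>> drift(27)
<< 2093-12-17
>> spanto(2095-03-13)
<< 451
>> closeout()
<< 2093-12-31
>> drift(21)
<< 2094-01-21
>> drift(-195)
<< 2093-07-10
>> drift(335)
<< 2094-06-10
>> spanto(2095-01-02)
<< 206


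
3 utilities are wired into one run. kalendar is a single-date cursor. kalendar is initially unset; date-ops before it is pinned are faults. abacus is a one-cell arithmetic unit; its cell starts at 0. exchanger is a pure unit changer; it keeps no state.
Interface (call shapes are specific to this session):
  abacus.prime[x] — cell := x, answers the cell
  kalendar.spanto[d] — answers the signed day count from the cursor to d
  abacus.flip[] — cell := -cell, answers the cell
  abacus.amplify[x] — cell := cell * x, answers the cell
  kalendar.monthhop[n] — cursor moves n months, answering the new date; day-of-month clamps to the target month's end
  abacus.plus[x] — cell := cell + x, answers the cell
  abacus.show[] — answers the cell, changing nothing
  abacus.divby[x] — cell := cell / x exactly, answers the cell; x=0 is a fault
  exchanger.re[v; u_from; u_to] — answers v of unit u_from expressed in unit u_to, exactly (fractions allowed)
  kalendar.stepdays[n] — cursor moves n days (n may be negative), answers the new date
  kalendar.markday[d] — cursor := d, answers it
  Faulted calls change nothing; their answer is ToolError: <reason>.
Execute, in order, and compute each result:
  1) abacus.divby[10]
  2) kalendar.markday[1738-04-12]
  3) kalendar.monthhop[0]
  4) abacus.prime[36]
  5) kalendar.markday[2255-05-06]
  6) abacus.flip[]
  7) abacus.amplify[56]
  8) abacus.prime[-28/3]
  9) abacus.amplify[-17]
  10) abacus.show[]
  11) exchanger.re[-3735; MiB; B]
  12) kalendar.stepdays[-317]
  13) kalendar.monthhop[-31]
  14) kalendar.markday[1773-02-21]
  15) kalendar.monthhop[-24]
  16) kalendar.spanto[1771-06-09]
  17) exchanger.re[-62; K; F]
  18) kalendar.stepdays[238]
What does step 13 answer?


Answer: 2251-11-23

Derivation:
Step: divby[x='10']
Result: 0
Step: markday[d='1738-04-12']
Result: 1738-04-12
Step: monthhop[n='0']
Result: 1738-04-12
Step: prime[x='36']
Result: 36
Step: markday[d='2255-05-06']
Result: 2255-05-06
Step: flip[]
Result: -36
Step: amplify[x='56']
Result: -2016
Step: prime[x='-28/3']
Result: -28/3
Step: amplify[x='-17']
Result: 476/3
Step: show[]
Result: 476/3
Step: re[v='-3735'; u_from='MiB'; u_to='B']
Result: -3916431360
Step: stepdays[n='-317']
Result: 2254-06-23
Step: monthhop[n='-31']
Result: 2251-11-23
Step: markday[d='1773-02-21']
Result: 1773-02-21
Step: monthhop[n='-24']
Result: 1771-02-21
Step: spanto[d='1771-06-09']
Result: 108
Step: re[v='-62'; u_from='K'; u_to='F']
Result: -57127/100
Step: stepdays[n='238']
Result: 1771-10-17


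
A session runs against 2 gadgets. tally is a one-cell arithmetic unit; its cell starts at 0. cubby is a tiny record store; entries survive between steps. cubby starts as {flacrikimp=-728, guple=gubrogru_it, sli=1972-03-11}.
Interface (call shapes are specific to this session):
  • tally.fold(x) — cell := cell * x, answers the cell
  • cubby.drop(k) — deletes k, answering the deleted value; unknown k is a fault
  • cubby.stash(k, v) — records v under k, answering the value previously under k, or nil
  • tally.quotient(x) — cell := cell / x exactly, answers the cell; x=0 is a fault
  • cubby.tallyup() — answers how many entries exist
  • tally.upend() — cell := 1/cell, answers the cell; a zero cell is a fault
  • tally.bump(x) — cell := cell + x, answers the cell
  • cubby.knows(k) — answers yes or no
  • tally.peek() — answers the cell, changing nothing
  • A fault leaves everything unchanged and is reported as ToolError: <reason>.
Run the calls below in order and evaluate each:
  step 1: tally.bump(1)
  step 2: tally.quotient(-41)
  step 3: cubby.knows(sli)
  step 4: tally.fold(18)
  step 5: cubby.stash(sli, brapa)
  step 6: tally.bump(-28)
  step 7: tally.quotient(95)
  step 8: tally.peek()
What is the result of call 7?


Answer: -1166/3895

Derivation:
CALL tally.bump[1]
RET  1
CALL tally.quotient[-41]
RET  -1/41
CALL cubby.knows[sli]
RET  yes
CALL tally.fold[18]
RET  -18/41
CALL cubby.stash[sli; brapa]
RET  1972-03-11
CALL tally.bump[-28]
RET  -1166/41
CALL tally.quotient[95]
RET  -1166/3895
CALL tally.peek[]
RET  -1166/3895


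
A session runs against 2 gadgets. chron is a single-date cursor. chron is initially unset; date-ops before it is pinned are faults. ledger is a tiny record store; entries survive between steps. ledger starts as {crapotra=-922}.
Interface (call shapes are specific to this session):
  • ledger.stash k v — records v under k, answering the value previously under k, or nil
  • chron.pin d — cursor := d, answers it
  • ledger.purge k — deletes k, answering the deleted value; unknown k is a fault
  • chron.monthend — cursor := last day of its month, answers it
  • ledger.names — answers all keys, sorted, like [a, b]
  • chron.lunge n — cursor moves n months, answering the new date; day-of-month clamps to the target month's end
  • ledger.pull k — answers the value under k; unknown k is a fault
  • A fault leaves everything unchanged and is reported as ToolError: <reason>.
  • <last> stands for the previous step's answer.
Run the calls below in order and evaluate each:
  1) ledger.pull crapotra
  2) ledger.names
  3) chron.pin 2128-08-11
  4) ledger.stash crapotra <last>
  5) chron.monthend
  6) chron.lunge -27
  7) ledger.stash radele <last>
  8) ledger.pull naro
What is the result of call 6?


Next I call ledger.pull using crapotra, → -922.
I use ledger.names(), and get [crapotra].
Next I call chron.pin using 2128-08-11, — result: 2128-08-11.
I run ledger.stash using crapotra, <last>, which returns -922.
Using chron.monthend(), which returns 2128-08-31.
I run chron.lunge using -27, — result: 2126-05-31.
I try ledger.stash using radele, <last>, yielding nil.
Using ledger.pull using naro, which returns ToolError: no such key naro.

Answer: 2126-05-31


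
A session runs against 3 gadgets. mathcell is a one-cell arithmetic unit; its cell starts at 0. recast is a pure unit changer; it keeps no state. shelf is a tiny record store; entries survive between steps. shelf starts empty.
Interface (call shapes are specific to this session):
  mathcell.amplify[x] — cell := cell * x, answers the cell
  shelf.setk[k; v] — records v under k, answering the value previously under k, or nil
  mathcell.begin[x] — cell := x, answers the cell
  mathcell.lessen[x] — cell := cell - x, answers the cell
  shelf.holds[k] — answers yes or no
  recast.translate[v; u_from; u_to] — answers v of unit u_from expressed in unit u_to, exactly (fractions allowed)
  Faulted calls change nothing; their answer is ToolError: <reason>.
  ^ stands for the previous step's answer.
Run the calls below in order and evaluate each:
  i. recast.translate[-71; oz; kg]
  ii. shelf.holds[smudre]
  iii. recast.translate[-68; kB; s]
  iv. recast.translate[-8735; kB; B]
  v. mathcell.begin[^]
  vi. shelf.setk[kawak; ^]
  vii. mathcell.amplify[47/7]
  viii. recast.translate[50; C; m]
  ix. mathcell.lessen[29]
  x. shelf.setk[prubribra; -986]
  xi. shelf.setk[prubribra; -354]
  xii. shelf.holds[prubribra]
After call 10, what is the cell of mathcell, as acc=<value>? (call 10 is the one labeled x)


-> recast.translate(v→-71, u_from→oz, u_to→kg)
<- -3220505827/1600000000
-> shelf.holds(k→smudre)
<- no
-> recast.translate(v→-68, u_from→kB, u_to→s)
<- ToolError: incompatible units
-> recast.translate(v→-8735, u_from→kB, u_to→B)
<- -8735000
-> mathcell.begin(x→^)
<- -8735000
-> shelf.setk(k→kawak, v→^)
<- nil
-> mathcell.amplify(x→47/7)
<- -410545000/7
-> recast.translate(v→50, u_from→C, u_to→m)
<- ToolError: incompatible units
-> mathcell.lessen(x→29)
<- -410545203/7
-> shelf.setk(k→prubribra, v→-986)
<- nil
-> shelf.setk(k→prubribra, v→-354)
<- -986
-> shelf.holds(k→prubribra)
<- yes

Answer: acc=-410545203/7
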